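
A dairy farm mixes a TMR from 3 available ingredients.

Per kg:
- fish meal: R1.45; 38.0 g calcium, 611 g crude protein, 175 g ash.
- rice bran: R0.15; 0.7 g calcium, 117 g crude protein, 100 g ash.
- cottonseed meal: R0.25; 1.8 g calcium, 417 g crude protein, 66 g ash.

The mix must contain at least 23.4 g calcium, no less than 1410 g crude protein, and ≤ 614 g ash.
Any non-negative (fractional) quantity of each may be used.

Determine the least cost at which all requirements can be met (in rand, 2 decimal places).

Treat it as an LP. Let x1 = kg of fish meal, x2 = kg of rice bran, x3 = kg of cottonseed meal.
Minimise 1.45x1 + 0.15x2 + 0.25x3 s.t.:
  38x1 + 0.7x2 + 1.8x3 ≥ 23.4   (calcium)
  611x1 + 117x2 + 417x3 ≥ 1410   (crude protein)
  175x1 + 100x2 + 66x3 ≤ 614   (ash)
  x1, x2, x3 ≥ 0.
At the optimum only fish meal, cottonseed meal are positive (rice bran = 0). Binding constraints: calcium and crude protein.
So fish meal = 0.4896 kg, cottonseed meal = 2.664 kg.
Objective = 1.45·0.4896 + 0.25·2.664 = 1.3759.

R1.38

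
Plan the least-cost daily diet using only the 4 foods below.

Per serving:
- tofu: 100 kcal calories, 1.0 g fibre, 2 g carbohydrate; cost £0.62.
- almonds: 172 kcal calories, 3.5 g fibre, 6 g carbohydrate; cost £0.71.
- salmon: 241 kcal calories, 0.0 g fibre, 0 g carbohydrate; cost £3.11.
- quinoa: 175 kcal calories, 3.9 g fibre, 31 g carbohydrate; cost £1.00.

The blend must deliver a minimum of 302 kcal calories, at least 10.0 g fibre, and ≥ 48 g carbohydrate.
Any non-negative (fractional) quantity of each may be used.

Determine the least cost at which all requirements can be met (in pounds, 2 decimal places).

£2.29

Set it up as a linear program. Let x1 = servings of tofu, x2 = servings of almonds, x3 = servings of salmon, x4 = servings of quinoa.
Minimize 0.62x1 + 0.71x2 + 3.11x3 + 1x4 s.t.:
  100x1 + 172x2 + 241x3 + 175x4 ≥ 302   (calories)
  1x1 + 3.5x2 + 3.9x4 ≥ 10   (fibre)
  2x1 + 6x2 + 31x4 ≥ 48   (carbohydrate)
  x1, x2, x3, x4 ≥ 0.
The optimal basis is {almonds, quinoa}; tofu, salmon drop out. Binding constraints: fibre and carbohydrate.
Solving gives x2 = 1.443, x4 = 1.269.
Objective = 0.71·1.443 + 1·1.269 = 2.2935.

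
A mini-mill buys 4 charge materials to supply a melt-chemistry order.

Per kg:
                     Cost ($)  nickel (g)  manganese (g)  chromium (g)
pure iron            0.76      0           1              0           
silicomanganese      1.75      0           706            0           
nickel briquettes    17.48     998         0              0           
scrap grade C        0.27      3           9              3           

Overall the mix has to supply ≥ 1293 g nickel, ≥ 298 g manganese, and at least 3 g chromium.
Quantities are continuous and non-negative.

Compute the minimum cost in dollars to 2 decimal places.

Treat it as an LP. Let x1 = kg of pure iron, x2 = kg of silicomanganese, x3 = kg of nickel briquettes, x4 = kg of scrap grade C.
min 0.76x1 + 1.75x2 + 17.48x3 + 0.27x4 with:
  998x3 + 3x4 ≥ 1293   (nickel)
  1x1 + 706x2 + 9x4 ≥ 298   (manganese)
  3x4 ≥ 3   (chromium)
  x1, x2, x3, x4 ≥ 0.
The optimal basis is {silicomanganese, nickel briquettes, scrap grade C}; pure iron drops out. The nickel, manganese, chromium requirements are met with equality.
Solving gives x2 = 0.40935, x3 = 1.2926, x4 = 1.
Objective = 1.75·0.40935 + 17.48·1.2926 + 0.27·1 = 23.5810.

$23.58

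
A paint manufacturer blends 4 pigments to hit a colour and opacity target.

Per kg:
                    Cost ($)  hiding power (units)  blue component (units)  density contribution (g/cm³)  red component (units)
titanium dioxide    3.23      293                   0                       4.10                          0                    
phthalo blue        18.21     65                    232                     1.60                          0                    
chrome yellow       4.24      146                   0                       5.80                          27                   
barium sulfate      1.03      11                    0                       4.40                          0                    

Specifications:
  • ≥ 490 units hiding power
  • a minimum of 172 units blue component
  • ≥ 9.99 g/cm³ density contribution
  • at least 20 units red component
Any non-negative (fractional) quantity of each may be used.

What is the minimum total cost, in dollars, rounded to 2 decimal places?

$20.32

Treat it as an LP. Let x1 = kg of titanium dioxide, x2 = kg of phthalo blue, x3 = kg of chrome yellow, x4 = kg of barium sulfate.
Minimise 3.23x1 + 18.21x2 + 4.24x3 + 1.03x4 s.t.:
  293x1 + 65x2 + 146x3 + 11x4 ≥ 490   (hiding power)
  232x2 ≥ 172   (blue component)
  4.1x1 + 1.6x2 + 5.8x3 + 4.4x4 ≥ 9.99   (density contribution)
  27x3 ≥ 20   (red component)
  x1, x2, x3, x4 ≥ 0.
At the optimum only titanium dioxide, phthalo blue, chrome yellow are positive (barium sulfate = 0). Binding constraints: hiding power, blue component, red component.
That vertex is x1 = 1.139, x2 = 0.7414, x3 = 0.7407.
Hence cost = 3.23·1.139 + 18.21·0.7414 + 4.24·0.7407 = $20.3204.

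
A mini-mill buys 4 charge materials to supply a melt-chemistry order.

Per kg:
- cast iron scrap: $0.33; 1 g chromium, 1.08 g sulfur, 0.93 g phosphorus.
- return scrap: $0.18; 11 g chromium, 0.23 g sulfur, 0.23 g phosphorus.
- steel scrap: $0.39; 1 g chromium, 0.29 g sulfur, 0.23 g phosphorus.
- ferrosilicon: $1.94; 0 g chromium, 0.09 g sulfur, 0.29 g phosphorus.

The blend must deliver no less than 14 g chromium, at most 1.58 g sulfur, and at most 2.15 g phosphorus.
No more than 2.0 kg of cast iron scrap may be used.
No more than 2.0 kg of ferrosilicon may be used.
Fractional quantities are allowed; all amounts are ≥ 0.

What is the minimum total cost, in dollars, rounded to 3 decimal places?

Treat it as an LP. Let x1 = kg of cast iron scrap, x2 = kg of return scrap, x3 = kg of steel scrap, x4 = kg of ferrosilicon.
Minimize 0.33x1 + 0.18x2 + 0.39x3 + 1.94x4 with:
  1x1 + 11x2 + 1x3 ≥ 14   (chromium)
  1.08x1 + 0.23x2 + 0.29x3 + 0.09x4 ≤ 1.58   (sulfur)
  0.93x1 + 0.23x2 + 0.23x3 + 0.29x4 ≤ 2.15   (phosphorus)
  x1 ≤ 2
  x4 ≤ 2
  x1, x2, x3, x4 ≥ 0.
The minimum-cost mix takes nothing from cast iron scrap, steel scrap, ferrosilicon — only return scrap. The chromium requirement is met with equality.
That vertex is x2 = 1.273.
Objective = 0.18·1.273 = 0.22914.

$0.229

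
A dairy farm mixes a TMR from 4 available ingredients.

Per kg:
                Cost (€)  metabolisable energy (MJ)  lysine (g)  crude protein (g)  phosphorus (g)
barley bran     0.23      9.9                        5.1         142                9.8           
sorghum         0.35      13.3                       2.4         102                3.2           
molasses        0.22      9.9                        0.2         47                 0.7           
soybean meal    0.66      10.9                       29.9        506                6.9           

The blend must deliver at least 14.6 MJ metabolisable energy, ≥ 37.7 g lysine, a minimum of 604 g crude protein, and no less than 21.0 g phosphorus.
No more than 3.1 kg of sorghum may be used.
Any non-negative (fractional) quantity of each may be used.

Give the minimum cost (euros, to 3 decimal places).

€1.000

Set it up as a linear program. Let x1 = kg of barley bran, x2 = kg of sorghum, x3 = kg of molasses, x4 = kg of soybean meal.
Minimise 0.23x1 + 0.35x2 + 0.22x3 + 0.66x4 with:
  9.9x1 + 13.3x2 + 9.9x3 + 10.9x4 ≥ 14.6   (metabolisable energy)
  5.1x1 + 2.4x2 + 0.2x3 + 29.9x4 ≥ 37.7   (lysine)
  142x1 + 102x2 + 47x3 + 506x4 ≥ 604   (crude protein)
  9.8x1 + 3.2x2 + 0.7x3 + 6.9x4 ≥ 21   (phosphorus)
  x2 ≤ 3.1
  x1, x2, x3, x4 ≥ 0.
The cheapest feasible vertex uses only barley bran, soybean meal; sorghum, molasses are not used. The lysine and phosphorus requirements are met with equality.
That vertex is x1 = 1.426, x4 = 1.018.
Hence cost = 0.23·1.426 + 0.66·1.018 = €0.99986.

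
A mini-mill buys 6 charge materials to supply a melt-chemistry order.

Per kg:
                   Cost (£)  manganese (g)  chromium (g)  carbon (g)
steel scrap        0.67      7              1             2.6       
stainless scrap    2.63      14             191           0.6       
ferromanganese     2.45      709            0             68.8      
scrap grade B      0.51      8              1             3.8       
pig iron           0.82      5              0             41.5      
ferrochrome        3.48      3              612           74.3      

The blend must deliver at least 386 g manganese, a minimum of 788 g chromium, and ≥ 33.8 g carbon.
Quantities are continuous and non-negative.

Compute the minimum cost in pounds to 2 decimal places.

£5.80

Treat it as an LP. Let x1 = kg of steel scrap, x2 = kg of stainless scrap, x3 = kg of ferromanganese, x4 = kg of scrap grade B, x5 = kg of pig iron, x6 = kg of ferrochrome.
min 0.67x1 + 2.63x2 + 2.45x3 + 0.51x4 + 0.82x5 + 3.48x6 subject to:
  7x1 + 14x2 + 709x3 + 8x4 + 5x5 + 3x6 ≥ 386   (manganese)
  1x1 + 191x2 + 1x4 + 612x6 ≥ 788   (chromium)
  2.6x1 + 0.6x2 + 68.8x3 + 3.8x4 + 41.5x5 + 74.3x6 ≥ 33.8   (carbon)
  x1, x2, x3, x4, x5, x6 ≥ 0.
The cheapest feasible vertex uses only ferromanganese, ferrochrome; steel scrap, stainless scrap, scrap grade B, pig iron are not used. The manganese and chromium requirements are met with equality.
So ferromanganese = 0.539 kg, ferrochrome = 1.288 kg.
Objective = 2.45·0.539 + 3.48·1.288 = 5.8028.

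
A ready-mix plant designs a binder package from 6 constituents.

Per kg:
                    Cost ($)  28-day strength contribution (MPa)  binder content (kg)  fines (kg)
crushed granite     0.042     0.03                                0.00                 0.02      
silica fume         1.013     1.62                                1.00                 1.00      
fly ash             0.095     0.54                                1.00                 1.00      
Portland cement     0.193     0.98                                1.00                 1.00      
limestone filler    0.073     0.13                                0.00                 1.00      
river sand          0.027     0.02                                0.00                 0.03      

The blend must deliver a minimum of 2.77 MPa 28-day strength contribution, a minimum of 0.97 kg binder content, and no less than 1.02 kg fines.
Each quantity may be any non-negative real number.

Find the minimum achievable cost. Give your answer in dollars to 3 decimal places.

$0.487

Let x1 = kg of crushed granite, x2 = kg of silica fume, x3 = kg of fly ash, x4 = kg of Portland cement, x5 = kg of limestone filler, x6 = kg of river sand.
min 0.042x1 + 1.013x2 + 0.095x3 + 0.193x4 + 0.073x5 + 0.027x6 with:
  0.03x1 + 1.62x2 + 0.54x3 + 0.98x4 + 0.13x5 + 0.02x6 ≥ 2.77   (28-day strength contribution)
  1x2 + 1x3 + 1x4 ≥ 0.97   (binder content)
  0.02x1 + 1x2 + 1x3 + 1x4 + 1x5 + 0.03x6 ≥ 1.02   (fines)
  x1, x2, x3, x4, x5, x6 ≥ 0.
The cheapest feasible vertex uses only fly ash; crushed granite, silica fume, Portland cement, limestone filler, river sand are not used. There the 28-day strength contribution constraint is tight.
That vertex is x3 = 5.13.
Hence cost = 0.095·5.13 = $0.48735.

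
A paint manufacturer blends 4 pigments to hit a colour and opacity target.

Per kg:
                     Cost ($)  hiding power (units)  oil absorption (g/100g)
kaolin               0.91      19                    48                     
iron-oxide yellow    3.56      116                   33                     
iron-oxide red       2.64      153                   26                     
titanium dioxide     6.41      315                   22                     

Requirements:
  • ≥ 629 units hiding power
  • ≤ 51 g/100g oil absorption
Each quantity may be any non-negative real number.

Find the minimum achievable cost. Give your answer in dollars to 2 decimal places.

$12.58

Let x1 = kg of kaolin, x2 = kg of iron-oxide yellow, x3 = kg of iron-oxide red, x4 = kg of titanium dioxide.
min 0.91x1 + 3.56x2 + 2.64x3 + 6.41x4 s.t.:
  19x1 + 116x2 + 153x3 + 315x4 ≥ 629   (hiding power)
  48x1 + 33x2 + 26x3 + 22x4 ≤ 51   (oil absorption)
  x1, x2, x3, x4 ≥ 0.
The cheapest feasible vertex uses only iron-oxide red, titanium dioxide; kaolin, iron-oxide yellow are not used. The hiding power and oil absorption requirements are met with equality.
So iron-oxide red = 0.4617 kg, titanium dioxide = 1.773 kg.
Objective = 2.64·0.4617 + 6.41·1.773 = 12.5838.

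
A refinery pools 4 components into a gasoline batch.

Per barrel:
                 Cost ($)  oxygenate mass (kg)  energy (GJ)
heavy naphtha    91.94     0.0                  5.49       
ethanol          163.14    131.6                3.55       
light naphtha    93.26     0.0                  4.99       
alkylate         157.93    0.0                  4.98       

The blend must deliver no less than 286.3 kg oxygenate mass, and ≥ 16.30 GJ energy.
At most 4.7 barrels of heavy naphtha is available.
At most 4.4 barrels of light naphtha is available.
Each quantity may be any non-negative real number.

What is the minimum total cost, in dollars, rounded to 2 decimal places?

Treat it as an LP. Let x1 = barrels of heavy naphtha, x2 = barrels of ethanol, x3 = barrels of light naphtha, x4 = barrels of alkylate.
Minimize 91.94x1 + 163.14x2 + 93.26x3 + 157.93x4 subject to:
  131.6x2 ≥ 286.3   (oxygenate mass)
  5.49x1 + 3.55x2 + 4.99x3 + 4.98x4 ≥ 16.3   (energy)
  x1 ≤ 4.7
  x3 ≤ 4.4
  x1, x2, x3, x4 ≥ 0.
The cheapest feasible vertex uses only heavy naphtha, ethanol; light naphtha, alkylate are not used. The oxygenate mass and energy requirements are met with equality.
So heavy naphtha = 1.5623 barrels, ethanol = 2.1755 barrels.
Objective = 91.94·1.5623 + 163.14·2.1755 = 498.5489.

$498.55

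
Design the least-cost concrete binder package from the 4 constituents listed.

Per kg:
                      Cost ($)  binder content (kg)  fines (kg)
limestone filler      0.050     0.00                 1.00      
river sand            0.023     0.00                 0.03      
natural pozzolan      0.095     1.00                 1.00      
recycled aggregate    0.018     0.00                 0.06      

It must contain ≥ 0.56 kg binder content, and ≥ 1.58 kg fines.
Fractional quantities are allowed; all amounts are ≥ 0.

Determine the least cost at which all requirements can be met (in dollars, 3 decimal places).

$0.104

This is a linear program. Let x1 = kg of limestone filler, x2 = kg of river sand, x3 = kg of natural pozzolan, x4 = kg of recycled aggregate.
Minimize 0.05x1 + 0.023x2 + 0.095x3 + 0.018x4 s.t.:
  1x3 ≥ 0.56   (binder content)
  1x1 + 0.03x2 + 1x3 + 0.06x4 ≥ 1.58   (fines)
  x1, x2, x3, x4 ≥ 0.
The minimum-cost mix takes nothing from river sand, recycled aggregate — only limestone filler, natural pozzolan. There the binder content and fines constraints are tight.
That vertex is x1 = 1.02, x3 = 0.56.
Hence cost = 0.05·1.02 + 0.095·0.56 = $0.10420.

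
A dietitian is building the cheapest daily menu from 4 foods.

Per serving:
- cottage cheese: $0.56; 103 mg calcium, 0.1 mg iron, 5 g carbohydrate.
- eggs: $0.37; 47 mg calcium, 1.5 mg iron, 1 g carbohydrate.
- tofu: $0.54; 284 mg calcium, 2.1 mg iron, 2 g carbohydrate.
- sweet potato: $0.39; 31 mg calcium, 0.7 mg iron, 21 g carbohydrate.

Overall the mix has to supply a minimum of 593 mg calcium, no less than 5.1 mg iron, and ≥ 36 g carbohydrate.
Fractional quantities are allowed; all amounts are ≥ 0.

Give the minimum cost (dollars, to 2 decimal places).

This is a linear program. Let x1 = servings of cottage cheese, x2 = servings of eggs, x3 = servings of tofu, x4 = servings of sweet potato.
min 0.56x1 + 0.37x2 + 0.54x3 + 0.39x4 s.t.:
  103x1 + 47x2 + 284x3 + 31x4 ≥ 593   (calcium)
  0.1x1 + 1.5x2 + 2.1x3 + 0.7x4 ≥ 5.1   (iron)
  5x1 + 1x2 + 2x3 + 21x4 ≥ 36   (carbohydrate)
  x1, x2, x3, x4 ≥ 0.
The optimal basis is {tofu, sweet potato}; cottage cheese, eggs drop out. The calcium and carbohydrate requirements are met with equality.
So tofu = 1.921 servings, sweet potato = 1.531 servings.
Hence cost = 0.54·1.921 + 0.39·1.531 = $1.6344.

$1.63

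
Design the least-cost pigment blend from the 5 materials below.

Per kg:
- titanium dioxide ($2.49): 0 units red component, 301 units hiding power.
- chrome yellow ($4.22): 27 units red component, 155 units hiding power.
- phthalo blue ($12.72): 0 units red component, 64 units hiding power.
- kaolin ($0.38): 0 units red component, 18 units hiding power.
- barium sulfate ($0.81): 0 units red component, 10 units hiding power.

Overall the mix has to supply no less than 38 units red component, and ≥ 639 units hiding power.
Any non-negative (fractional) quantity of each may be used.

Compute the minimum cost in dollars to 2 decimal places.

$9.42

Set it up as a linear program. Let x1 = kg of titanium dioxide, x2 = kg of chrome yellow, x3 = kg of phthalo blue, x4 = kg of kaolin, x5 = kg of barium sulfate.
min 2.49x1 + 4.22x2 + 12.72x3 + 0.38x4 + 0.81x5 s.t.:
  27x2 ≥ 38   (red component)
  301x1 + 155x2 + 64x3 + 18x4 + 10x5 ≥ 639   (hiding power)
  x1, x2, x3, x4, x5 ≥ 0.
At the optimum only titanium dioxide, chrome yellow are positive (phthalo blue, kaolin, barium sulfate = 0). Binding constraints: red component and hiding power.
Optimal quantities: titanium dioxide = 1.398 kg, chrome yellow = 1.407 kg.
Objective = 2.49·1.398 + 4.22·1.407 = 9.4186.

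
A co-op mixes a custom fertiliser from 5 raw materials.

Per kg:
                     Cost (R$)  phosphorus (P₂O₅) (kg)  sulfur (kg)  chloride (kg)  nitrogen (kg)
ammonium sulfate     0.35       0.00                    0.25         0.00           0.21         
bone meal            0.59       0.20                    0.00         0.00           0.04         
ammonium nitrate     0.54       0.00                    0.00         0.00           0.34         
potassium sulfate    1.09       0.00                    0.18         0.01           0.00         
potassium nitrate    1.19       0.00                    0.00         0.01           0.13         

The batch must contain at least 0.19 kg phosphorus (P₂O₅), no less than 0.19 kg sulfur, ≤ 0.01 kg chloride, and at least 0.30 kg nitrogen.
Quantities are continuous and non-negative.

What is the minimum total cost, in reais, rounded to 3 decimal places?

Set it up as a linear program. Let x1 = kg of ammonium sulfate, x2 = kg of bone meal, x3 = kg of ammonium nitrate, x4 = kg of potassium sulfate, x5 = kg of potassium nitrate.
Minimize 0.35x1 + 0.59x2 + 0.54x3 + 1.09x4 + 1.19x5 s.t.:
  0.2x2 ≥ 0.19   (phosphorus (P₂O₅))
  0.25x1 + 0.18x4 ≥ 0.19   (sulfur)
  0.01x4 + 0.01x5 ≤ 0.01   (chloride)
  0.21x1 + 0.04x2 + 0.34x3 + 0.13x5 ≥ 0.3   (nitrogen)
  x1, x2, x3, x4, x5 ≥ 0.
The minimum-cost mix takes nothing from potassium sulfate, potassium nitrate — only ammonium sulfate, bone meal, ammonium nitrate. The phosphorus (P₂O₅), sulfur, nitrogen requirements are met with equality.
That vertex is x1 = 0.76, x2 = 0.95, x3 = 0.3012.
Total cost: 0.35·0.76 + 0.59·0.95 + 0.54·0.3012 = 0.98915.

R$0.989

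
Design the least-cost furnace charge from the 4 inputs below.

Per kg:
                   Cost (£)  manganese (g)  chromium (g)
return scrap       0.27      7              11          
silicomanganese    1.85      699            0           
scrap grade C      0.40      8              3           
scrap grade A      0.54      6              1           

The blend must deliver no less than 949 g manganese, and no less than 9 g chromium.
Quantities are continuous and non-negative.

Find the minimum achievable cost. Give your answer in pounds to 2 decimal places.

£2.72

Let x1 = kg of return scrap, x2 = kg of silicomanganese, x3 = kg of scrap grade C, x4 = kg of scrap grade A.
Minimize 0.27x1 + 1.85x2 + 0.4x3 + 0.54x4 s.t.:
  7x1 + 699x2 + 8x3 + 6x4 ≥ 949   (manganese)
  11x1 + 3x3 + 1x4 ≥ 9   (chromium)
  x1, x2, x3, x4 ≥ 0.
The cheapest feasible vertex uses only return scrap, silicomanganese; scrap grade C, scrap grade A are not used. There the manganese and chromium constraints are tight.
So return scrap = 0.8182 kg, silicomanganese = 1.349 kg.
Hence cost = 0.27·0.8182 + 1.85·1.349 = £2.7166.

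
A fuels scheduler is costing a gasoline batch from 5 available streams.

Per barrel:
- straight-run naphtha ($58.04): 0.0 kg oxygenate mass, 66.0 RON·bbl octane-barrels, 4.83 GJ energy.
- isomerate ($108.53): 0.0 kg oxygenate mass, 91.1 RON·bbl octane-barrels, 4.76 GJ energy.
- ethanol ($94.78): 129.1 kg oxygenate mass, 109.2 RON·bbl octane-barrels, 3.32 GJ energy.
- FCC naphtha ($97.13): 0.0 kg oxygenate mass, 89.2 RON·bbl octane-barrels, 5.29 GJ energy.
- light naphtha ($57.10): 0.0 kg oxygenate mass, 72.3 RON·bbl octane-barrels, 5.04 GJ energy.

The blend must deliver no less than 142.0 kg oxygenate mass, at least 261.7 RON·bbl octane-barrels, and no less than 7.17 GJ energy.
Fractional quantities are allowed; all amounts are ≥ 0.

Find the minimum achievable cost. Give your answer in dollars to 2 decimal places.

$216.07

Treat it as an LP. Let x1 = barrels of straight-run naphtha, x2 = barrels of isomerate, x3 = barrels of ethanol, x4 = barrels of FCC naphtha, x5 = barrels of light naphtha.
Minimize 58.04x1 + 108.53x2 + 94.78x3 + 97.13x4 + 57.1x5 s.t.:
  129.1x3 ≥ 142   (oxygenate mass)
  66x1 + 91.1x2 + 109.2x3 + 89.2x4 + 72.3x5 ≥ 261.7   (octane-barrels)
  4.83x1 + 4.76x2 + 3.32x3 + 5.29x4 + 5.04x5 ≥ 7.17   (energy)
  x1, x2, x3, x4, x5 ≥ 0.
The optimal basis is {ethanol, light naphtha}; straight-run naphtha, isomerate, FCC naphtha drop out. There the oxygenate mass and octane-barrels constraints are tight.
Solving gives x3 = 1.0999, x5 = 1.9583.
Total cost: 94.78·1.0999 + 57.1·1.9583 = 216.0675.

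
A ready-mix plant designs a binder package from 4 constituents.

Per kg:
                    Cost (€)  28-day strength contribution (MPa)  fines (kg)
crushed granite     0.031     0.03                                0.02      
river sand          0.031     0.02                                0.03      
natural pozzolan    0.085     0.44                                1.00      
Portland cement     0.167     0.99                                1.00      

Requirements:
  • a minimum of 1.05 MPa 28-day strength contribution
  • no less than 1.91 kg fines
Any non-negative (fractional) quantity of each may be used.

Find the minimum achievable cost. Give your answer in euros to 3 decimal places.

€0.194

Let x1 = kg of crushed granite, x2 = kg of river sand, x3 = kg of natural pozzolan, x4 = kg of Portland cement.
Minimise 0.031x1 + 0.031x2 + 0.085x3 + 0.167x4 with:
  0.03x1 + 0.02x2 + 0.44x3 + 0.99x4 ≥ 1.05   (28-day strength contribution)
  0.02x1 + 0.03x2 + 1x3 + 1x4 ≥ 1.91   (fines)
  x1, x2, x3, x4 ≥ 0.
At the optimum only natural pozzolan, Portland cement are positive (crushed granite, river sand = 0). The 28-day strength contribution and fines requirements are met with equality.
So natural pozzolan = 1.529 kg, Portland cement = 0.3811 kg.
Hence cost = 0.085·1.529 + 0.167·0.3811 = €0.19361.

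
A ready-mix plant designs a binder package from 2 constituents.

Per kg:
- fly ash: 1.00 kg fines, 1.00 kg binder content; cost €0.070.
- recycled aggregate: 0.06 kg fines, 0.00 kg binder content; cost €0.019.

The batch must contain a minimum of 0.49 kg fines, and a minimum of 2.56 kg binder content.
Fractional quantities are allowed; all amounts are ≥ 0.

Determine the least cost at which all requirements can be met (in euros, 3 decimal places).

Treat it as an LP. Let x1 = kg of fly ash, x2 = kg of recycled aggregate.
Minimize 0.07x1 + 0.019x2 s.t.:
  1x1 + 0.06x2 ≥ 0.49   (fines)
  1x1 ≥ 2.56   (binder content)
  x1, x2 ≥ 0.
The optimal basis is {fly ash}; recycled aggregate drops out. Binding constraint: binder content.
Optimal quantities: fly ash = 2.56 kg.
Hence cost = 0.07·2.56 = €0.17920.

€0.179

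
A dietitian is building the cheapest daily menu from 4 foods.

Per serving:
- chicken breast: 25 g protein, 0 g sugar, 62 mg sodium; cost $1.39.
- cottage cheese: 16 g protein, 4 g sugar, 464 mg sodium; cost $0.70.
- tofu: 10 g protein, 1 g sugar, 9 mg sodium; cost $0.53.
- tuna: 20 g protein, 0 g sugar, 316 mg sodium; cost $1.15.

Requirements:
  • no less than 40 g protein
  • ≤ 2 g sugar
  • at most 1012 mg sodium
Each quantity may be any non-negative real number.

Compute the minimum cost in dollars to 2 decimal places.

Set it up as a linear program. Let x1 = servings of chicken breast, x2 = servings of cottage cheese, x3 = servings of tofu, x4 = servings of tuna.
min 1.39x1 + 0.7x2 + 0.53x3 + 1.15x4 s.t.:
  25x1 + 16x2 + 10x3 + 20x4 ≥ 40   (protein)
  4x2 + 1x3 ≤ 2   (sugar)
  62x1 + 464x2 + 9x3 + 316x4 ≤ 1012   (sodium)
  x1, x2, x3, x4 ≥ 0.
The optimal basis is {chicken breast, cottage cheese}; tofu, tuna drop out. The protein and sugar requirements are met with equality.
That vertex is x1 = 1.28, x2 = 0.5.
Total cost: 1.39·1.28 + 0.7·0.5 = 2.1292.

$2.13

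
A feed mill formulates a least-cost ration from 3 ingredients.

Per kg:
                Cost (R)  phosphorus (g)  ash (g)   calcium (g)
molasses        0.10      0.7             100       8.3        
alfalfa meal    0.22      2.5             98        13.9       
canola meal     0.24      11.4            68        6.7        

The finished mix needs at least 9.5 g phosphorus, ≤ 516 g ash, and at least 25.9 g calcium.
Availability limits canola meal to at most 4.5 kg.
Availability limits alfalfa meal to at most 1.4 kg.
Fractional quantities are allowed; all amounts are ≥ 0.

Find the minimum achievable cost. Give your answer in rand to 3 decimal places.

Set it up as a linear program. Let x1 = kg of molasses, x2 = kg of alfalfa meal, x3 = kg of canola meal.
min 0.1x1 + 0.22x2 + 0.24x3 with:
  0.7x1 + 2.5x2 + 11.4x3 ≥ 9.5   (phosphorus)
  100x1 + 98x2 + 68x3 ≤ 516   (ash)
  8.3x1 + 13.9x2 + 6.7x3 ≥ 25.9   (calcium)
  x3 ≤ 4.5
  x2 ≤ 1.4
  x1, x2, x3 ≥ 0.
The minimum-cost mix takes nothing from alfalfa meal — only molasses, canola meal. There the phosphorus and calcium constraints are tight.
Optimal quantities: molasses = 2.575 kg, canola meal = 0.6752 kg.
Total cost: 0.1·2.575 + 0.24·0.6752 = 0.41955.

R0.420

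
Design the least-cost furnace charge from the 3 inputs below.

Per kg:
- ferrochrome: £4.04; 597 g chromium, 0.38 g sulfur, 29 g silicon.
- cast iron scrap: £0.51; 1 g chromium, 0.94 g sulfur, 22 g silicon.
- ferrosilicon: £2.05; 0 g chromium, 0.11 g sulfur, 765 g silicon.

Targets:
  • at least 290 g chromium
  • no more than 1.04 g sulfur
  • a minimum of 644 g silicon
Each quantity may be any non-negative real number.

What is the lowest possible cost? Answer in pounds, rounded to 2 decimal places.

£3.65

Let x1 = kg of ferrochrome, x2 = kg of cast iron scrap, x3 = kg of ferrosilicon.
min 4.04x1 + 0.51x2 + 2.05x3 with:
  597x1 + 1x2 ≥ 290   (chromium)
  0.38x1 + 0.94x2 + 0.11x3 ≤ 1.04   (sulfur)
  29x1 + 22x2 + 765x3 ≥ 644   (silicon)
  x1, x2, x3 ≥ 0.
The minimum-cost mix takes nothing from cast iron scrap — only ferrochrome, ferrosilicon. The chromium and silicon requirements are met with equality.
Optimal quantities: ferrochrome = 0.4858 kg, ferrosilicon = 0.8234 kg.
Objective = 4.04·0.4858 + 2.05·0.8234 = 3.6506.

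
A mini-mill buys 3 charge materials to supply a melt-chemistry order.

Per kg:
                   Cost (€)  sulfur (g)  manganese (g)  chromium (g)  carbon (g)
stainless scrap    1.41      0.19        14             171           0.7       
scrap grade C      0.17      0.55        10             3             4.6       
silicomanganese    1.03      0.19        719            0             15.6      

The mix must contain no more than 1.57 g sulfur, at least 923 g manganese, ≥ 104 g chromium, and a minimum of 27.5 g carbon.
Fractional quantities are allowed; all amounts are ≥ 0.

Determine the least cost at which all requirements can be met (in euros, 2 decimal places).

Treat it as an LP. Let x1 = kg of stainless scrap, x2 = kg of scrap grade C, x3 = kg of silicomanganese.
Minimize 1.41x1 + 0.17x2 + 1.03x3 s.t.:
  0.19x1 + 0.55x2 + 0.19x3 ≤ 1.57   (sulfur)
  14x1 + 10x2 + 719x3 ≥ 923   (manganese)
  171x1 + 3x2 ≥ 104   (chromium)
  0.7x1 + 4.6x2 + 15.6x3 ≥ 27.5   (carbon)
  x1, x2, x3 ≥ 0.
The optimal mix uses every input. Binding constraints: manganese, chromium, carbon.
Solving gives x1 = 0.5792, x2 = 1.653, x3 = 1.249.
Hence cost = 1.41·0.5792 + 0.17·1.653 + 1.03·1.249 = €2.3842.

€2.38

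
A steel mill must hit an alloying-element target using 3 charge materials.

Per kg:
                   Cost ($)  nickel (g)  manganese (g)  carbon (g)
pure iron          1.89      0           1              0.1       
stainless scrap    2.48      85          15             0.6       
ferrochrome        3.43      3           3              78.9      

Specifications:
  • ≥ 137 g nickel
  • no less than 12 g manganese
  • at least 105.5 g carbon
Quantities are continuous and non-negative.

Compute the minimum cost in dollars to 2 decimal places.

$8.43

Set it up as a linear program. Let x1 = kg of pure iron, x2 = kg of stainless scrap, x3 = kg of ferrochrome.
Minimize 1.89x1 + 2.48x2 + 3.43x3 s.t.:
  85x2 + 3x3 ≥ 137   (nickel)
  1x1 + 15x2 + 3x3 ≥ 12   (manganese)
  0.1x1 + 0.6x2 + 78.9x3 ≥ 105.5   (carbon)
  x1, x2, x3 ≥ 0.
The minimum-cost mix takes nothing from pure iron — only stainless scrap, ferrochrome. There the nickel and carbon constraints are tight.
That vertex is x2 = 1.565, x3 = 1.325.
Cost = 2.48·1.565 + 3.43·1.325 = 8.4260.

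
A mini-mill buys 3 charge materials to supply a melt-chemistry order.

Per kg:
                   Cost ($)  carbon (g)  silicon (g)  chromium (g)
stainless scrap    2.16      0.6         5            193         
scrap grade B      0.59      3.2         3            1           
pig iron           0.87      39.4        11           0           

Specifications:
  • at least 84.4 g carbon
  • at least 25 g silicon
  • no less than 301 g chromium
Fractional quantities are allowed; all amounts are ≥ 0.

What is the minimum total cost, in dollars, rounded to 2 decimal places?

This is a linear program. Let x1 = kg of stainless scrap, x2 = kg of scrap grade B, x3 = kg of pig iron.
min 2.16x1 + 0.59x2 + 0.87x3 s.t.:
  0.6x1 + 3.2x2 + 39.4x3 ≥ 84.4   (carbon)
  5x1 + 3x2 + 11x3 ≥ 25   (silicon)
  193x1 + 1x2 ≥ 301   (chromium)
  x1, x2, x3 ≥ 0.
The cheapest feasible vertex uses only stainless scrap, pig iron; scrap grade B is not used. There the carbon and chromium constraints are tight.
Solving gives x1 = 1.56, x3 = 2.118.
Cost = 2.16·1.56 + 0.87·2.118 = 5.2123.

$5.21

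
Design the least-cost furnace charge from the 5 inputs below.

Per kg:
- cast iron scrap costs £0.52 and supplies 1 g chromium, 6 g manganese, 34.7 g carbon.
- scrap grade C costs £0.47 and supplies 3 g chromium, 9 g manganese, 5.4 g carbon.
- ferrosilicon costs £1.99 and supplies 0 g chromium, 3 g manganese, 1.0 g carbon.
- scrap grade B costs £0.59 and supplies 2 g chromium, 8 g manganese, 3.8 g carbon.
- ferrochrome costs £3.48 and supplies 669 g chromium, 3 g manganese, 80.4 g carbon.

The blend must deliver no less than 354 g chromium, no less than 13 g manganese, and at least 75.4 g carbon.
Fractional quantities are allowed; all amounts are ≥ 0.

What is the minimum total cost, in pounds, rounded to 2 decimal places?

£2.60

Let x1 = kg of cast iron scrap, x2 = kg of scrap grade C, x3 = kg of ferrosilicon, x4 = kg of scrap grade B, x5 = kg of ferrochrome.
Minimize 0.52x1 + 0.47x2 + 1.99x3 + 0.59x4 + 3.48x5 s.t.:
  1x1 + 3x2 + 2x4 + 669x5 ≥ 354   (chromium)
  6x1 + 9x2 + 3x3 + 8x4 + 3x5 ≥ 13   (manganese)
  34.7x1 + 5.4x2 + 1x3 + 3.8x4 + 80.4x5 ≥ 75.4   (carbon)
  x1, x2, x3, x4, x5 ≥ 0.
The cheapest feasible vertex uses only cast iron scrap, scrap grade C, ferrochrome; ferrosilicon, scrap grade B are not used. Binding constraints: chromium, manganese, carbon.
So cast iron scrap = 0.8475 kg, scrap grade C = 0.7045 kg, ferrochrome = 0.5247 kg.
Hence cost = 0.52·0.8475 + 0.47·0.7045 + 3.48·0.5247 = £2.5978.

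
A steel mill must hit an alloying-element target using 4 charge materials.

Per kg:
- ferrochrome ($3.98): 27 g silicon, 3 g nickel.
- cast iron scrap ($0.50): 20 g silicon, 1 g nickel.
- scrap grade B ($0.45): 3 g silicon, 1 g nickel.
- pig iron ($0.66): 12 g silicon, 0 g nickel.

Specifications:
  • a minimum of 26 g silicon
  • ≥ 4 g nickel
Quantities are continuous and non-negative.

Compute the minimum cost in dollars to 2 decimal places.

Treat it as an LP. Let x1 = kg of ferrochrome, x2 = kg of cast iron scrap, x3 = kg of scrap grade B, x4 = kg of pig iron.
Minimize 3.98x1 + 0.5x2 + 0.45x3 + 0.66x4 subject to:
  27x1 + 20x2 + 3x3 + 12x4 ≥ 26   (silicon)
  3x1 + 1x2 + 1x3 ≥ 4   (nickel)
  x1, x2, x3, x4 ≥ 0.
The optimal basis is {cast iron scrap, scrap grade B}; ferrochrome, pig iron drop out. Binding constraints: silicon and nickel.
So cast iron scrap = 0.8235 kg, scrap grade B = 3.176 kg.
Objective = 0.5·0.8235 + 0.45·3.176 = 1.8410.

$1.84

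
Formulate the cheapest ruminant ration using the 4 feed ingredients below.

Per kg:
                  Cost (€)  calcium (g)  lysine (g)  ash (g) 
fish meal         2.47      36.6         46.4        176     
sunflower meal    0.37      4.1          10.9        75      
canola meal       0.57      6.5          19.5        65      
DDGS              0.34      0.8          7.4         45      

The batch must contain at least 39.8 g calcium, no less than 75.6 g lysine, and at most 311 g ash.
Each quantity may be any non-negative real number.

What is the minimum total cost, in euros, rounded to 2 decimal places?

Let x1 = kg of fish meal, x2 = kg of sunflower meal, x3 = kg of canola meal, x4 = kg of DDGS.
min 2.47x1 + 0.37x2 + 0.57x3 + 0.34x4 subject to:
  36.6x1 + 4.1x2 + 6.5x3 + 0.8x4 ≥ 39.8   (calcium)
  46.4x1 + 10.9x2 + 19.5x3 + 7.4x4 ≥ 75.6   (lysine)
  176x1 + 75x2 + 65x3 + 45x4 ≤ 311   (ash)
  x1, x2, x3, x4 ≥ 0.
The optimal basis is {fish meal, canola meal}; sunflower meal, DDGS drop out. There the calcium and lysine constraints are tight.
That vertex is x1 = 0.6909, x3 = 2.233.
Cost = 2.47·0.6909 + 0.57·2.233 = 2.9793.

€2.98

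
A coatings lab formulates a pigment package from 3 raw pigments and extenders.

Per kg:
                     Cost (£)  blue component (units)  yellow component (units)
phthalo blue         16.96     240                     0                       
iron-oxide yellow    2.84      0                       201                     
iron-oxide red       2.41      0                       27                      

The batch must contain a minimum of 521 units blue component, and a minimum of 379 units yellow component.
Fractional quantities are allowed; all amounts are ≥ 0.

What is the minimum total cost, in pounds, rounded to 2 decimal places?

£42.17

Let x1 = kg of phthalo blue, x2 = kg of iron-oxide yellow, x3 = kg of iron-oxide red.
min 16.96x1 + 2.84x2 + 2.41x3 with:
  240x1 ≥ 521   (blue component)
  201x2 + 27x3 ≥ 379   (yellow component)
  x1, x2, x3 ≥ 0.
At the optimum only phthalo blue, iron-oxide yellow are positive (iron-oxide red = 0). The blue component and yellow component requirements are met with equality.
That vertex is x1 = 2.1708, x2 = 1.8856.
Hence cost = 16.96·2.1708 + 2.84·1.8856 = £42.1719.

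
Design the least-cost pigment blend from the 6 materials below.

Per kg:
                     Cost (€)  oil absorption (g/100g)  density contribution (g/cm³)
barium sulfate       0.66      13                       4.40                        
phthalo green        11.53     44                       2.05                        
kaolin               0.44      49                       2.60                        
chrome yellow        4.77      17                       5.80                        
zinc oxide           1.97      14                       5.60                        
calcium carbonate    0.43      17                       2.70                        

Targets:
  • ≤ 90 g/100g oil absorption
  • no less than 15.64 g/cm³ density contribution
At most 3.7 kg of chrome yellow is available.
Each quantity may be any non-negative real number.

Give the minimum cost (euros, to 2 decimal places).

Let x1 = kg of barium sulfate, x2 = kg of phthalo green, x3 = kg of kaolin, x4 = kg of chrome yellow, x5 = kg of zinc oxide, x6 = kg of calcium carbonate.
min 0.66x1 + 11.53x2 + 0.44x3 + 4.77x4 + 1.97x5 + 0.43x6 s.t.:
  13x1 + 44x2 + 49x3 + 17x4 + 14x5 + 17x6 ≤ 90   (oil absorption)
  4.4x1 + 2.05x2 + 2.6x3 + 5.8x4 + 5.6x5 + 2.7x6 ≥ 15.64   (density contribution)
  x4 ≤ 3.7
  x1, x2, x3, x4, x5, x6 ≥ 0.
At the optimum only barium sulfate is positive (phthalo green, kaolin, chrome yellow, zinc oxide, calcium carbonate = 0). Binding constraint: density contribution.
Optimal quantities: barium sulfate = 3.555 kg.
Cost = 0.66·3.555 = 2.3463.

€2.35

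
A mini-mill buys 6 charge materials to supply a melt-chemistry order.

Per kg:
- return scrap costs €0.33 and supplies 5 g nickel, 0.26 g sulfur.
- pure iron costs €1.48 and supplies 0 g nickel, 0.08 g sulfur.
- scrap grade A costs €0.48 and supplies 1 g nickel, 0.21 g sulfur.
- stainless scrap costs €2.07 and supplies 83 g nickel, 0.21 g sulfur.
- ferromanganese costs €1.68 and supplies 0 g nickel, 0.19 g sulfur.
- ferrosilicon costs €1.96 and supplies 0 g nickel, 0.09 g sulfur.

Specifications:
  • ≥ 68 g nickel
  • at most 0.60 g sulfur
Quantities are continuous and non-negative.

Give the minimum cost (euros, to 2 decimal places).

€1.70

Let x1 = kg of return scrap, x2 = kg of pure iron, x3 = kg of scrap grade A, x4 = kg of stainless scrap, x5 = kg of ferromanganese, x6 = kg of ferrosilicon.
Minimize 0.33x1 + 1.48x2 + 0.48x3 + 2.07x4 + 1.68x5 + 1.96x6 with:
  5x1 + 1x3 + 83x4 ≥ 68   (nickel)
  0.26x1 + 0.08x2 + 0.21x3 + 0.21x4 + 0.19x5 + 0.09x6 ≤ 0.6   (sulfur)
  x1, x2, x3, x4, x5, x6 ≥ 0.
At the optimum only stainless scrap is positive (return scrap, pure iron, scrap grade A, ferromanganese, ferrosilicon = 0). Binding constraint: nickel.
Solving gives x4 = 0.8193.
Hence cost = 2.07·0.8193 = €1.6960.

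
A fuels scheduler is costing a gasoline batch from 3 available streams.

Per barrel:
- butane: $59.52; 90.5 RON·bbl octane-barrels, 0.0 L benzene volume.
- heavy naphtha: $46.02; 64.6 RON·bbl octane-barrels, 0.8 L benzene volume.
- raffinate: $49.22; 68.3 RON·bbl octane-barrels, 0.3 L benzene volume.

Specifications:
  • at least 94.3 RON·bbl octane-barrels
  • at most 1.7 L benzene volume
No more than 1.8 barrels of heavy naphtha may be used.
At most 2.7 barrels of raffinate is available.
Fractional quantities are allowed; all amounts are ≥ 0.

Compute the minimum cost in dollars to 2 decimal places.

$62.02

Let x1 = barrels of butane, x2 = barrels of heavy naphtha, x3 = barrels of raffinate.
Minimise 59.52x1 + 46.02x2 + 49.22x3 s.t.:
  90.5x1 + 64.6x2 + 68.3x3 ≥ 94.3   (octane-barrels)
  0.8x2 + 0.3x3 ≤ 1.7   (benzene volume)
  x2 ≤ 1.8
  x3 ≤ 2.7
  x1, x2, x3 ≥ 0.
At the optimum only butane is positive (heavy naphtha, raffinate = 0). Binding constraint: octane-barrels.
That vertex is x1 = 1.042.
Objective = 59.52·1.042 = 62.0198.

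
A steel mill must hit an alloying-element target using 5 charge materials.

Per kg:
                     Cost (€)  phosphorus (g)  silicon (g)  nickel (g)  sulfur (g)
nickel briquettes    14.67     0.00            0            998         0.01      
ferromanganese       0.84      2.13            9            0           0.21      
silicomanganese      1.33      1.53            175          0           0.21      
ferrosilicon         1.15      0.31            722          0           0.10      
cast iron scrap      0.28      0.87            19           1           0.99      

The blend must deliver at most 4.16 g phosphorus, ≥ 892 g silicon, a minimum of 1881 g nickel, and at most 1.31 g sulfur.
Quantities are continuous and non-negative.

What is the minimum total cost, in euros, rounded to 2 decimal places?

Let x1 = kg of nickel briquettes, x2 = kg of ferromanganese, x3 = kg of silicomanganese, x4 = kg of ferrosilicon, x5 = kg of cast iron scrap.
Minimise 14.67x1 + 0.84x2 + 1.33x3 + 1.15x4 + 0.28x5 subject to:
  2.13x2 + 1.53x3 + 0.31x4 + 0.87x5 ≤ 4.16   (phosphorus)
  9x2 + 175x3 + 722x4 + 19x5 ≥ 892   (silicon)
  998x1 + 1x5 ≥ 1881   (nickel)
  0.01x1 + 0.21x2 + 0.21x3 + 0.1x4 + 0.99x5 ≤ 1.31   (sulfur)
  x1, x2, x3, x4, x5 ≥ 0.
The minimum-cost mix takes nothing from ferromanganese, silicomanganese, cast iron scrap — only nickel briquettes, ferrosilicon. Binding constraints: silicon and nickel.
Solving gives x1 = 1.885, x4 = 1.235.
Cost = 14.67·1.885 + 1.15·1.235 = 29.0732.

€29.07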